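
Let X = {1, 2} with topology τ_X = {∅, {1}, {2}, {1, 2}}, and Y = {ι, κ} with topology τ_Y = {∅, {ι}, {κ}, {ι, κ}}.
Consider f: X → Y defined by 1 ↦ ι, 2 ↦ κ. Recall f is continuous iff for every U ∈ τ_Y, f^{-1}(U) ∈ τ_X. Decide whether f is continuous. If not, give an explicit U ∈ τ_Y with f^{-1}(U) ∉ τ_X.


f IS continuous.

Compute f^{-1}(U) for each U ∈ τ_Y:
  U = ∅: f^{-1}(U) = ∅ ∈ τ_X ✓.
  U = {ι}: f^{-1}(U) = {1} ∈ τ_X ✓.
  U = {κ}: f^{-1}(U) = {2} ∈ τ_X ✓.
  U = {ι, κ}: f^{-1}(U) = {1, 2} ∈ τ_X ✓.
Every preimage lies in τ_X, so f IS continuous.


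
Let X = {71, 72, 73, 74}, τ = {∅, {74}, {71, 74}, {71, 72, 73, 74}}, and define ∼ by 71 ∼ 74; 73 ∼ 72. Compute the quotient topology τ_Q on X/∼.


X/∼ = {[71=74], [72=73]}; |τ_Q| = 3.

Equivalence classes: [71=74], [72=73].
Quotient map π: X → X/∼ sends 71 ↦ [71=74], 72 ↦ [72=73], 73 ↦ [72=73], 74 ↦ [71=74].
For each subset V ⊆ X/∼, compute π^{-1}(V) ⊆ X and check whether π^{-1}(V) ∈ τ. V is open in τ_Q iff π^{-1}(V) ∈ τ.
  V = {}: π^{-1}(V) = ∅ ∈ τ ✓.
  V = {[71=74]}: π^{-1}(V) = {71, 74} ∈ τ ✓.
  V = {[72=73]}: π^{-1}(V) = {72, 73} ∉ τ ✗.
  V = {[71=74], [72=73]}: π^{-1}(V) = {71, 72, 73, 74} ∈ τ ✓.
Open sets in the quotient: τ_Q = {{}, {[71=74]}, {[71=74], [72=73]}} (3 elements).


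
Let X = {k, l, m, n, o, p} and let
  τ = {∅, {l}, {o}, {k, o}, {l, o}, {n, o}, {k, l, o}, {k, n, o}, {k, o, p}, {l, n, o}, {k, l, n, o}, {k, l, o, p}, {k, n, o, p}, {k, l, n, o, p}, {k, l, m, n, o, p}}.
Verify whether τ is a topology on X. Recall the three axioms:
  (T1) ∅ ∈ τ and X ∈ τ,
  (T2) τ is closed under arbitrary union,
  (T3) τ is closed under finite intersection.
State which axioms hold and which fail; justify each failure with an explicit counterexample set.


τ IS a topology on X.

Axiom (T1): ∅ ∈ τ? Yes; X ∈ τ? Yes.
Axiom (T2/T3): check pairwise unions and intersections of members of τ.
All pairwise intersections and unions checked — each lies in τ. Therefore τ satisfies (T1), (T2), (T3): it IS a topology on X.


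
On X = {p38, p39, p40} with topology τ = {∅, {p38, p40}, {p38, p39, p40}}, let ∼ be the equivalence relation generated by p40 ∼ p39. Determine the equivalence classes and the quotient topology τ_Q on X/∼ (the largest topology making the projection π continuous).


X/∼ = {[p38], [p39=p40]}; |τ_Q| = 2.

Equivalence classes: [p38], [p39=p40].
Quotient map π: X → X/∼ sends p38 ↦ [p38], p39 ↦ [p39=p40], p40 ↦ [p39=p40].
For each subset V ⊆ X/∼, compute π^{-1}(V) ⊆ X and check whether π^{-1}(V) ∈ τ. V is open in τ_Q iff π^{-1}(V) ∈ τ.
  V = {}: π^{-1}(V) = ∅ ∈ τ ✓.
  V = {[p38]}: π^{-1}(V) = {p38} ∉ τ ✗.
  V = {[p39=p40]}: π^{-1}(V) = {p39, p40} ∉ τ ✗.
  V = {[p38], [p39=p40]}: π^{-1}(V) = {p38, p39, p40} ∈ τ ✓.
Open sets in the quotient: τ_Q = {{}, {[p38], [p39=p40]}} (2 elements).


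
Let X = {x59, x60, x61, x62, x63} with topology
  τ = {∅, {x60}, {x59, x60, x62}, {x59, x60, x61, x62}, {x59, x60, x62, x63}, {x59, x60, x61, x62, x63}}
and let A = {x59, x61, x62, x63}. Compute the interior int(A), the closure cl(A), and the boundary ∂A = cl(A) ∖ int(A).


int(A) = ∅, cl(A) = {x59, x61, x62, x63}, ∂A = {x59, x61, x62, x63}.

Closed sets in (X, τ) are complements of opens:
  closed(X, τ) = {∅, {x61}, {x63}, {x61, x63}, {x59, x61, x62, x63}, {x59, x60, x61, x62, x63}}.
int(A) = ⋃ {U ∈ τ : U ⊆ A}. Opens contained in A: ∅.
Taking the union of these: int(A) = ∅.
cl(A) = ⋂ {C closed : A ⊆ C}. Closed sets containing A: {x59, x61, x62, x63}, {x59, x60, x61, x62, x63}.
Intersecting these: cl(A) = {x59, x61, x62, x63}.
∂A = cl(A) ∖ int(A) = {x59, x61, x62, x63} ∖ ∅ = {x59, x61, x62, x63}.


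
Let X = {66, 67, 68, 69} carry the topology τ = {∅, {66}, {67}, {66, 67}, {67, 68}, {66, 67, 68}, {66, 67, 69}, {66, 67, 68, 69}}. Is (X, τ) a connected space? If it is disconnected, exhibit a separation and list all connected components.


(X, τ) is connected.

Find clopen sets (U ∈ τ with X ∖ U ∈ τ):
  U = ∅, X ∖ U = {66, 67, 68, 69} — both open, so U is clopen.
  U = {66, 67, 68, 69}, X ∖ U = ∅ — both open, so U is clopen.
Only trivial clopens (∅ and X) exist, so (X, τ) is connected.
Compute connected components by grouping points that agree on all clopens:
  component: {66, 67, 68, 69}


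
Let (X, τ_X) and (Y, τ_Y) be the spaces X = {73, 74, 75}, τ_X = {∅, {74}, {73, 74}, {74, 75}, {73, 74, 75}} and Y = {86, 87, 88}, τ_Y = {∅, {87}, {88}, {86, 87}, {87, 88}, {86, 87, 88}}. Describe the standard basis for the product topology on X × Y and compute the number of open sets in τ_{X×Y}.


Basis B = {∅ × ∅, {74} × {87}, {74} × {88}, {73, 74} × {87}, {73, 74} × {88}, {74} × {86, 87}, {74} × {87, 88}, {74, 75} × {87}, {74, 75} × {88}, {73, 74, 75} × {87}, {73, 74, 75} × {88}, {74} × {86, 87, 88}, {73, 74} × {86, 87}, {73, 74} × {87, 88}, {74, 75} × {86, 87}, {74, 75} × {87, 88}, {73, 74} × {86, 87, 88}, {73, 74, 75} × {86, 87}, {73, 74, 75} × {87, 88}, {74, 75} × {86, 87, 88}, {73, 74, 75} × {86, 87, 88}}; |τ_{X×Y}| = 70.

Enumerate products U × V with U ∈ τ_X, V ∈ τ_Y (deduplicated):
  ∅ × ∅ = {} (∅)
  {74} × {87} = {(74,87)}
  {74} × {88} = {(74,88)}
  {73, 74} × {87} = {(73,87), (74,87)}
  {73, 74} × {88} = {(73,88), (74,88)}
  {74} × {86, 87} = {(74,86), (74,87)}
  {74} × {87, 88} = {(74,87), (74,88)}
  {74, 75} × {87} = {(74,87), (75,87)}
  {74, 75} × {88} = {(74,88), (75,88)}
  {73, 74, 75} × {87} = {(73,87), (74,87), (75,87)}
  {73, 74, 75} × {88} = {(73,88), (74,88), (75,88)}
  {74} × {86, 87, 88} = {(74,86), (74,87), (74,88)}
  {73, 74} × {86, 87} = {(73,86), (73,87), (74,86), (74,87)}
  {73, 74} × {87, 88} = {(73,87), (73,88), (74,87), (74,88)}
  {74, 75} × {86, 87} = {(74,86), (74,87), (75,86), (75,87)}
  {74, 75} × {87, 88} = {(74,87), (74,88), (75,87), (75,88)}
  {73, 74} × {86, 87, 88} = {(73,86), (73,87), (73,88), (74,86), (74,87), (74,88)}
  {73, 74, 75} × {86, 87} = {(73,86), (73,87), (74,86), (74,87), (75,86), (75,87)}
  {73, 74, 75} × {87, 88} = {(73,87), (73,88), (74,87), (74,88), (75,87), (75,88)}
  {74, 75} × {86, 87, 88} = {(74,86), (74,87), (74,88), (75,86), (75,87), (75,88)}
  {73, 74, 75} × {86, 87, 88} = {(73,86), (73,87), (73,88), (74,86), (74,87), (74,88), (75,86), (75,87), (75,88)}
These 21 distinct sets form the basis B.
Close under arbitrary unions to get τ_{X×Y}; counting gives |τ_{X×Y}| = 70.


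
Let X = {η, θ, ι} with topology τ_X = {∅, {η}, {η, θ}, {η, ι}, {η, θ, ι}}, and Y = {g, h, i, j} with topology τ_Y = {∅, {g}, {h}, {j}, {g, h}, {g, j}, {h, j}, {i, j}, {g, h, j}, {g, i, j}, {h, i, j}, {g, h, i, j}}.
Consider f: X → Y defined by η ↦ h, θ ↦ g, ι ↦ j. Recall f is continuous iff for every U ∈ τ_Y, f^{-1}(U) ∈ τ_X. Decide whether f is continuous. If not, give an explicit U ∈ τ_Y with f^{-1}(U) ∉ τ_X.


f is NOT continuous.

Compute f^{-1}(U) for each U ∈ τ_Y:
  U = ∅: f^{-1}(U) = ∅ ∈ τ_X ✓.
  U = {g}: f^{-1}(U) = {θ} ∉ τ_X ✗.
  U = {h}: f^{-1}(U) = {η} ∈ τ_X ✓.
  U = {j}: f^{-1}(U) = {ι} ∉ τ_X ✗.
  U = {g, h}: f^{-1}(U) = {η, θ} ∈ τ_X ✓.
  U = {g, j}: f^{-1}(U) = {θ, ι} ∉ τ_X ✗.
  U = {h, j}: f^{-1}(U) = {η, ι} ∈ τ_X ✓.
  U = {i, j}: f^{-1}(U) = {ι} ∉ τ_X ✗.
  U = {g, h, j}: f^{-1}(U) = {η, θ, ι} ∈ τ_X ✓.
  U = {g, i, j}: f^{-1}(U) = {θ, ι} ∉ τ_X ✗.
  U = {h, i, j}: f^{-1}(U) = {η, ι} ∈ τ_X ✓.
  U = {g, h, i, j}: f^{-1}(U) = {η, θ, ι} ∈ τ_X ✓.
Found U = {g} with f^{-1}(U) = {θ} not in τ_X. Therefore f is NOT continuous.


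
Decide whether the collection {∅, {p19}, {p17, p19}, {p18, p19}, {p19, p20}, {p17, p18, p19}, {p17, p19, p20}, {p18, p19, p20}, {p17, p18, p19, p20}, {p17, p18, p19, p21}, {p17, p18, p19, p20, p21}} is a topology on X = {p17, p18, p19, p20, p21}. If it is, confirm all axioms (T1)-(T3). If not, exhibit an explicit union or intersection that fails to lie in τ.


τ IS a topology on X.

Axiom (T1): ∅ ∈ τ? Yes; X ∈ τ? Yes.
Axiom (T2/T3): check pairwise unions and intersections of members of τ.
All pairwise intersections and unions checked — each lies in τ. Therefore τ satisfies (T1), (T2), (T3): it IS a topology on X.


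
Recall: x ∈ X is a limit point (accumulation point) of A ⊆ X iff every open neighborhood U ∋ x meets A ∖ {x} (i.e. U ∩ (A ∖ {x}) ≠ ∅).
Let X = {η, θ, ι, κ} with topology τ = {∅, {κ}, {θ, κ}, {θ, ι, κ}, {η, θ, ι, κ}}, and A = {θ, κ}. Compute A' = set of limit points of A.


A' = {η, θ, ι}

For each x ∈ X, list the open sets U ∈ τ with x ∈ U, then check whether U ∩ (A ∖ {x}) ≠ ∅ for every such U.
  x = η: opens ∋ x are {η, θ, ι, κ}; each meets A ∖ {η}, so x IS a limit point.
  x = θ: opens ∋ x are {θ, κ}, {θ, ι, κ}, {η, θ, ι, κ}; each meets A ∖ {θ}, so x IS a limit point.
  x = ι: opens ∋ x are {θ, ι, κ}, {η, θ, ι, κ}; each meets A ∖ {ι}, so x IS a limit point.
  x = κ: open {κ} ∋ x has {κ} ∩ (A ∖ {κ}) = ∅, so x is NOT a limit point.
Collecting: A' = {η, θ, ι}.


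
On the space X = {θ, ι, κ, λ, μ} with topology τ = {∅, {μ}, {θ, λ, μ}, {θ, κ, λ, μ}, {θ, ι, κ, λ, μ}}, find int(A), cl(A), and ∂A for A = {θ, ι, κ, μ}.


int(A) = {μ}, cl(A) = {θ, ι, κ, λ, μ}, ∂A = {θ, ι, κ, λ}.

Closed sets in (X, τ) are complements of opens:
  closed(X, τ) = {∅, {ι}, {ι, κ}, {θ, ι, κ, λ}, {θ, ι, κ, λ, μ}}.
int(A) = ⋃ {U ∈ τ : U ⊆ A}. Opens contained in A: ∅, {μ}.
Taking the union of these: int(A) = {μ}.
cl(A) = ⋂ {C closed : A ⊆ C}. Closed sets containing A: {θ, ι, κ, λ, μ}.
Intersecting these: cl(A) = {θ, ι, κ, λ, μ}.
∂A = cl(A) ∖ int(A) = {θ, ι, κ, λ, μ} ∖ {μ} = {θ, ι, κ, λ}.


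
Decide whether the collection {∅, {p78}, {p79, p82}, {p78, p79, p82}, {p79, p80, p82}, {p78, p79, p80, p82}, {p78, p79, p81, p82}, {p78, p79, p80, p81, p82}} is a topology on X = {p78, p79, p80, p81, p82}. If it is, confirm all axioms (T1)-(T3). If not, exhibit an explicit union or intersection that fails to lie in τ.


τ IS a topology on X.

Axiom (T1): ∅ ∈ τ? Yes; X ∈ τ? Yes.
Axiom (T2/T3): check pairwise unions and intersections of members of τ.
All pairwise intersections and unions checked — each lies in τ. Therefore τ satisfies (T1), (T2), (T3): it IS a topology on X.


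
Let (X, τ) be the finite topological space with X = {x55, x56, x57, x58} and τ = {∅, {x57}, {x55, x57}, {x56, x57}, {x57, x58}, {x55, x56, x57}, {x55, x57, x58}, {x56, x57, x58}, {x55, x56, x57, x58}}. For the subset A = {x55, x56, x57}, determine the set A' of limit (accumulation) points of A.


A' = {x55, x56, x58}

For each x ∈ X, list the open sets U ∈ τ with x ∈ U, then check whether U ∩ (A ∖ {x}) ≠ ∅ for every such U.
  x = x55: opens ∋ x are {x55, x57}, {x55, x56, x57}, {x55, x57, x58}, {x55, x56, x57, x58}; each meets A ∖ {x55}, so x IS a limit point.
  x = x56: opens ∋ x are {x56, x57}, {x55, x56, x57}, {x56, x57, x58}, {x55, x56, x57, x58}; each meets A ∖ {x56}, so x IS a limit point.
  x = x57: open {x57} ∋ x has {x57} ∩ (A ∖ {x57}) = ∅, so x is NOT a limit point.
  x = x58: opens ∋ x are {x57, x58}, {x55, x57, x58}, {x56, x57, x58}, {x55, x56, x57, x58}; each meets A ∖ {x58}, so x IS a limit point.
Collecting: A' = {x55, x56, x58}.


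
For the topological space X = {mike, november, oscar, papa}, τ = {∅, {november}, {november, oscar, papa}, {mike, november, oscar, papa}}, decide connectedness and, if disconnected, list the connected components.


(X, τ) is connected.

Find clopen sets (U ∈ τ with X ∖ U ∈ τ):
  U = ∅, X ∖ U = {mike, november, oscar, papa} — both open, so U is clopen.
  U = {mike, november, oscar, papa}, X ∖ U = ∅ — both open, so U is clopen.
Only trivial clopens (∅ and X) exist, so (X, τ) is connected.
Compute connected components by grouping points that agree on all clopens:
  component: {mike, november, oscar, papa}


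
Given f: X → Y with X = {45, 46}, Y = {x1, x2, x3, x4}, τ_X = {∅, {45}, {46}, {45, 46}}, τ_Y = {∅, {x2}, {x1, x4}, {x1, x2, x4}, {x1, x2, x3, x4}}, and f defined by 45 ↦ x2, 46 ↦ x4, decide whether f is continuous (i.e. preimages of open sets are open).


f IS continuous.

Compute f^{-1}(U) for each U ∈ τ_Y:
  U = ∅: f^{-1}(U) = ∅ ∈ τ_X ✓.
  U = {x2}: f^{-1}(U) = {45} ∈ τ_X ✓.
  U = {x1, x4}: f^{-1}(U) = {46} ∈ τ_X ✓.
  U = {x1, x2, x4}: f^{-1}(U) = {45, 46} ∈ τ_X ✓.
  U = {x1, x2, x3, x4}: f^{-1}(U) = {45, 46} ∈ τ_X ✓.
Every preimage lies in τ_X, so f IS continuous.


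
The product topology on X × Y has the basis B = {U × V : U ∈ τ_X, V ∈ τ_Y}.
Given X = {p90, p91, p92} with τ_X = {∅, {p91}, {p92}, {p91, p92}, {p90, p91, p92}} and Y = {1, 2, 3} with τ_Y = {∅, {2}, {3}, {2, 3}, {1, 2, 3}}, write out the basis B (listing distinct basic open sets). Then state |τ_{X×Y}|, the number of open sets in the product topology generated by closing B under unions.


Basis B = {∅ × ∅, {p91} × {2}, {p91} × {3}, {p92} × {2}, {p92} × {3}, {p91} × {2, 3}, {p91, p92} × {2}, {p91, p92} × {3}, {p92} × {2, 3}, {p90, p91, p92} × {2}, {p90, p91, p92} × {3}, {p91} × {1, 2, 3}, {p92} × {1, 2, 3}, {p91, p92} × {2, 3}, {p90, p91, p92} × {2, 3}, {p91, p92} × {1, 2, 3}, {p90, p91, p92} × {1, 2, 3}}; |τ_{X×Y}| = 48.

Enumerate products U × V with U ∈ τ_X, V ∈ τ_Y (deduplicated):
  ∅ × ∅ = {} (∅)
  {p91} × {2} = {(p91,2)}
  {p91} × {3} = {(p91,3)}
  {p92} × {2} = {(p92,2)}
  {p92} × {3} = {(p92,3)}
  {p91} × {2, 3} = {(p91,2), (p91,3)}
  {p91, p92} × {2} = {(p91,2), (p92,2)}
  {p91, p92} × {3} = {(p91,3), (p92,3)}
  {p92} × {2, 3} = {(p92,2), (p92,3)}
  {p90, p91, p92} × {2} = {(p90,2), (p91,2), (p92,2)}
  {p90, p91, p92} × {3} = {(p90,3), (p91,3), (p92,3)}
  {p91} × {1, 2, 3} = {(p91,1), (p91,2), (p91,3)}
  {p92} × {1, 2, 3} = {(p92,1), (p92,2), (p92,3)}
  {p91, p92} × {2, 3} = {(p91,2), (p91,3), (p92,2), (p92,3)}
  {p90, p91, p92} × {2, 3} = {(p90,2), (p90,3), (p91,2), (p91,3), (p92,2), (p92,3)}
  {p91, p92} × {1, 2, 3} = {(p91,1), (p91,2), (p91,3), (p92,1), (p92,2), (p92,3)}
  {p90, p91, p92} × {1, 2, 3} = {(p90,1), (p90,2), (p90,3), (p91,1), (p91,2), (p91,3), (p92,1), (p92,2), (p92,3)}
These 17 distinct sets form the basis B.
Close under arbitrary unions to get τ_{X×Y}; counting gives |τ_{X×Y}| = 48.


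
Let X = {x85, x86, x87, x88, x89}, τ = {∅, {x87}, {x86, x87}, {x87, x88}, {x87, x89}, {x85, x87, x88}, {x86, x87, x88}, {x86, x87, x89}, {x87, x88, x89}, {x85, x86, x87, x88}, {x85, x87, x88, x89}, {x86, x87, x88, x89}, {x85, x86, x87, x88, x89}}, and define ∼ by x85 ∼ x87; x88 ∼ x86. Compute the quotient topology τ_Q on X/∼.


X/∼ = {[x85=x87], [x86=x88], [x89]}; |τ_Q| = 3.

Equivalence classes: [x85=x87], [x86=x88], [x89].
Quotient map π: X → X/∼ sends x85 ↦ [x85=x87], x86 ↦ [x86=x88], x87 ↦ [x85=x87], x88 ↦ [x86=x88], x89 ↦ [x89].
For each subset V ⊆ X/∼, compute π^{-1}(V) ⊆ X and check whether π^{-1}(V) ∈ τ. V is open in τ_Q iff π^{-1}(V) ∈ τ.
  V = {}: π^{-1}(V) = ∅ ∈ τ ✓.
  V = {[x85=x87]}: π^{-1}(V) = {x85, x87} ∉ τ ✗.
  V = {[x86=x88]}: π^{-1}(V) = {x86, x88} ∉ τ ✗.
  V = {[x85=x87], [x86=x88]}: π^{-1}(V) = {x85, x86, x87, x88} ∈ τ ✓.
  V = {[x89]}: π^{-1}(V) = {x89} ∉ τ ✗.
  V = {[x85=x87], [x89]}: π^{-1}(V) = {x85, x87, x89} ∉ τ ✗.
  V = {[x86=x88], [x89]}: π^{-1}(V) = {x86, x88, x89} ∉ τ ✗.
  V = {[x85=x87], [x86=x88], [x89]}: π^{-1}(V) = {x85, x86, x87, x88, x89} ∈ τ ✓.
Open sets in the quotient: τ_Q = {{}, {[x85=x87], [x86=x88]}, {[x85=x87], [x86=x88], [x89]}} (3 elements).


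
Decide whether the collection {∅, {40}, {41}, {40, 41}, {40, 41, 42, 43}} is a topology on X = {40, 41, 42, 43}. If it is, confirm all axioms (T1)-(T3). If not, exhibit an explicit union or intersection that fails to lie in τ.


τ IS a topology on X.

Axiom (T1): ∅ ∈ τ? Yes; X ∈ τ? Yes.
Axiom (T2/T3): check pairwise unions and intersections of members of τ.
All pairwise intersections and unions checked — each lies in τ. Therefore τ satisfies (T1), (T2), (T3): it IS a topology on X.


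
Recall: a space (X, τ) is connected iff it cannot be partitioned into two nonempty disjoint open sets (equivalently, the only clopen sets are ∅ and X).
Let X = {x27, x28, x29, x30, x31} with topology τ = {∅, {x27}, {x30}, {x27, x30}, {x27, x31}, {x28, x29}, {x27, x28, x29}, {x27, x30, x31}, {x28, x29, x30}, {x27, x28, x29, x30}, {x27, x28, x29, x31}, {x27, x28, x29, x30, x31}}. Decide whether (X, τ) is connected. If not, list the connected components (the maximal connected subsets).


(X, τ) is disconnected; components = [{x30}, {x27, x31}, {x28, x29}].

Find clopen sets (U ∈ τ with X ∖ U ∈ τ):
  U = ∅, X ∖ U = {x27, x28, x29, x30, x31} — both open, so U is clopen.
  U = {x30}, X ∖ U = {x27, x28, x29, x31} — both open, so U is clopen.
  U = {x27, x31}, X ∖ U = {x28, x29, x30} — both open, so U is clopen.
  U = {x28, x29}, X ∖ U = {x27, x30, x31} — both open, so U is clopen.
  U = {x27, x30, x31}, X ∖ U = {x28, x29} — both open, so U is clopen.
  U = {x28, x29, x30}, X ∖ U = {x27, x31} — both open, so U is clopen.
  U = {x27, x28, x29, x31}, X ∖ U = {x30} — both open, so U is clopen.
  U = {x27, x28, x29, x30, x31}, X ∖ U = ∅ — both open, so U is clopen.
Nontrivial clopen(s) exist: e.g. {x30}. So (X, τ) is disconnected.
Compute connected components by grouping points that agree on all clopens:
  component: {x30}
  component: {x27, x31}
  component: {x28, x29}


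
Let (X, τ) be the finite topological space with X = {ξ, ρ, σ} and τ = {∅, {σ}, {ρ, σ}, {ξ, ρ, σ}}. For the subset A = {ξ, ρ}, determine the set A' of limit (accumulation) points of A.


A' = {ξ}

For each x ∈ X, list the open sets U ∈ τ with x ∈ U, then check whether U ∩ (A ∖ {x}) ≠ ∅ for every such U.
  x = ξ: opens ∋ x are {ξ, ρ, σ}; each meets A ∖ {ξ}, so x IS a limit point.
  x = ρ: open {ρ, σ} ∋ x has {ρ, σ} ∩ (A ∖ {ρ}) = ∅, so x is NOT a limit point.
  x = σ: open {σ} ∋ x has {σ} ∩ (A ∖ {σ}) = ∅, so x is NOT a limit point.
Collecting: A' = {ξ}.


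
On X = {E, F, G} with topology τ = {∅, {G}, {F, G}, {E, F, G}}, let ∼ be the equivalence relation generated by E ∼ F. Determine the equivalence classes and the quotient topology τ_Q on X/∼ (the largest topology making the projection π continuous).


X/∼ = {[E=F], [G]}; |τ_Q| = 3.

Equivalence classes: [E=F], [G].
Quotient map π: X → X/∼ sends E ↦ [E=F], F ↦ [E=F], G ↦ [G].
For each subset V ⊆ X/∼, compute π^{-1}(V) ⊆ X and check whether π^{-1}(V) ∈ τ. V is open in τ_Q iff π^{-1}(V) ∈ τ.
  V = {}: π^{-1}(V) = ∅ ∈ τ ✓.
  V = {[E=F]}: π^{-1}(V) = {E, F} ∉ τ ✗.
  V = {[G]}: π^{-1}(V) = {G} ∈ τ ✓.
  V = {[E=F], [G]}: π^{-1}(V) = {E, F, G} ∈ τ ✓.
Open sets in the quotient: τ_Q = {{}, {[G]}, {[E=F], [G]}} (3 elements).


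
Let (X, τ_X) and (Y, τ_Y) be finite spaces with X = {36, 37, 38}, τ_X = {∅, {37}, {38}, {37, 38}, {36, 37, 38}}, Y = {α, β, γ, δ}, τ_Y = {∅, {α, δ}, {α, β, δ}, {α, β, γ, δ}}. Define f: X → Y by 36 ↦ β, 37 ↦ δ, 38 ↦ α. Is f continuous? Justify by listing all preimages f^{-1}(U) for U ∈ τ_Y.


f IS continuous.

Compute f^{-1}(U) for each U ∈ τ_Y:
  U = ∅: f^{-1}(U) = ∅ ∈ τ_X ✓.
  U = {α, δ}: f^{-1}(U) = {37, 38} ∈ τ_X ✓.
  U = {α, β, δ}: f^{-1}(U) = {36, 37, 38} ∈ τ_X ✓.
  U = {α, β, γ, δ}: f^{-1}(U) = {36, 37, 38} ∈ τ_X ✓.
Every preimage lies in τ_X, so f IS continuous.


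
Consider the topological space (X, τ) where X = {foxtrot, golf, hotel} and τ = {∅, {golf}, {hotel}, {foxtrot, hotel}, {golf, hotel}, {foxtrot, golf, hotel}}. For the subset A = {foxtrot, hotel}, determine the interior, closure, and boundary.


int(A) = {foxtrot, hotel}, cl(A) = {foxtrot, hotel}, ∂A = ∅.

Closed sets in (X, τ) are complements of opens:
  closed(X, τ) = {∅, {foxtrot}, {golf}, {foxtrot, golf}, {foxtrot, hotel}, {foxtrot, golf, hotel}}.
int(A) = ⋃ {U ∈ τ : U ⊆ A}. Opens contained in A: ∅, {hotel}, {foxtrot, hotel}.
Taking the union of these: int(A) = {foxtrot, hotel}.
cl(A) = ⋂ {C closed : A ⊆ C}. Closed sets containing A: {foxtrot, hotel}, {foxtrot, golf, hotel}.
Intersecting these: cl(A) = {foxtrot, hotel}.
∂A = cl(A) ∖ int(A) = {foxtrot, hotel} ∖ {foxtrot, hotel} = ∅.


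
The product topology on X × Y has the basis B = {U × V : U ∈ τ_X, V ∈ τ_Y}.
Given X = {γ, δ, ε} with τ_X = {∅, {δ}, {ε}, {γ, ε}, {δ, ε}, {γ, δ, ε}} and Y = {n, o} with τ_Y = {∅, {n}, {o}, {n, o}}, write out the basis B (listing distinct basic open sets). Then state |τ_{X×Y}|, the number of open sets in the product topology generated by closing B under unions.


Basis B = {∅ × ∅, {δ} × {n}, {δ} × {o}, {ε} × {n}, {ε} × {o}, {γ, ε} × {n}, {γ, ε} × {o}, {δ} × {n, o}, {δ, ε} × {n}, {δ, ε} × {o}, {ε} × {n, o}, {γ, δ, ε} × {n}, {γ, δ, ε} × {o}, {γ, ε} × {n, o}, {δ, ε} × {n, o}, {γ, δ, ε} × {n, o}}; |τ_{X×Y}| = 36.

Enumerate products U × V with U ∈ τ_X, V ∈ τ_Y (deduplicated):
  ∅ × ∅ = {} (∅)
  {δ} × {n} = {(δ,n)}
  {δ} × {o} = {(δ,o)}
  {ε} × {n} = {(ε,n)}
  {ε} × {o} = {(ε,o)}
  {γ, ε} × {n} = {(γ,n), (ε,n)}
  {γ, ε} × {o} = {(γ,o), (ε,o)}
  {δ} × {n, o} = {(δ,n), (δ,o)}
  {δ, ε} × {n} = {(δ,n), (ε,n)}
  {δ, ε} × {o} = {(δ,o), (ε,o)}
  {ε} × {n, o} = {(ε,n), (ε,o)}
  {γ, δ, ε} × {n} = {(γ,n), (δ,n), (ε,n)}
  {γ, δ, ε} × {o} = {(γ,o), (δ,o), (ε,o)}
  {γ, ε} × {n, o} = {(γ,n), (γ,o), (ε,n), (ε,o)}
  {δ, ε} × {n, o} = {(δ,n), (δ,o), (ε,n), (ε,o)}
  {γ, δ, ε} × {n, o} = {(γ,n), (γ,o), (δ,n), (δ,o), (ε,n), (ε,o)}
These 16 distinct sets form the basis B.
Close under arbitrary unions to get τ_{X×Y}; counting gives |τ_{X×Y}| = 36.


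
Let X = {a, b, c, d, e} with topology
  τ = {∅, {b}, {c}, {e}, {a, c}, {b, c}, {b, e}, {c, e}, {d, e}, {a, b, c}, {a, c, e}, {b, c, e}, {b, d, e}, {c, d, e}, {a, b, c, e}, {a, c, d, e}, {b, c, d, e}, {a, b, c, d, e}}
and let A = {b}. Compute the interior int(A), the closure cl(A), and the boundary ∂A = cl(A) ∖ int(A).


int(A) = {b}, cl(A) = {b}, ∂A = ∅.

Closed sets in (X, τ) are complements of opens:
  closed(X, τ) = {∅, {a}, {b}, {d}, {a, b}, {a, c}, {a, d}, {b, d}, {d, e}, {a, b, c}, {a, b, d}, {a, c, d}, {a, d, e}, {b, d, e}, {a, b, c, d}, {a, b, d, e}, {a, c, d, e}, {a, b, c, d, e}}.
int(A) = ⋃ {U ∈ τ : U ⊆ A}. Opens contained in A: ∅, {b}.
Taking the union of these: int(A) = {b}.
cl(A) = ⋂ {C closed : A ⊆ C}. Closed sets containing A: {b}, {a, b}, {b, d}, {a, b, c}, {a, b, d}, {b, d, e}, {a, b, c, d}, {a, b, d, e}, {a, b, c, d, e}.
Intersecting these: cl(A) = {b}.
∂A = cl(A) ∖ int(A) = {b} ∖ {b} = ∅.


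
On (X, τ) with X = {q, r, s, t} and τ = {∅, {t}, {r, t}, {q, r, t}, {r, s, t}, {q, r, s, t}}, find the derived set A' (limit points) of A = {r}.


A' = {q, s}

For each x ∈ X, list the open sets U ∈ τ with x ∈ U, then check whether U ∩ (A ∖ {x}) ≠ ∅ for every such U.
  x = q: opens ∋ x are {q, r, t}, {q, r, s, t}; each meets A ∖ {q}, so x IS a limit point.
  x = r: open {r, t} ∋ x has {r, t} ∩ (A ∖ {r}) = ∅, so x is NOT a limit point.
  x = s: opens ∋ x are {r, s, t}, {q, r, s, t}; each meets A ∖ {s}, so x IS a limit point.
  x = t: open {t} ∋ x has {t} ∩ (A ∖ {t}) = ∅, so x is NOT a limit point.
Collecting: A' = {q, s}.


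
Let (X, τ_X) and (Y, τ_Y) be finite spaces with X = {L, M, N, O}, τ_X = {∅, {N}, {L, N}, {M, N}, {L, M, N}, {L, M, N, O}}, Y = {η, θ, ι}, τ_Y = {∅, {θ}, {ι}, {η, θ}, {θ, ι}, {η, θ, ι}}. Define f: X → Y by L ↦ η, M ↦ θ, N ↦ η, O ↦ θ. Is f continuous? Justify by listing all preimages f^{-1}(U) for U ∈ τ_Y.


f is NOT continuous.

Compute f^{-1}(U) for each U ∈ τ_Y:
  U = ∅: f^{-1}(U) = ∅ ∈ τ_X ✓.
  U = {θ}: f^{-1}(U) = {M, O} ∉ τ_X ✗.
  U = {ι}: f^{-1}(U) = ∅ ∈ τ_X ✓.
  U = {η, θ}: f^{-1}(U) = {L, M, N, O} ∈ τ_X ✓.
  U = {θ, ι}: f^{-1}(U) = {M, O} ∉ τ_X ✗.
  U = {η, θ, ι}: f^{-1}(U) = {L, M, N, O} ∈ τ_X ✓.
Found U = {θ} with f^{-1}(U) = {M, O} not in τ_X. Therefore f is NOT continuous.


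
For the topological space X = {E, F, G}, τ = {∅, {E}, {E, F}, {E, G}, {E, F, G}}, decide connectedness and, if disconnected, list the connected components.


(X, τ) is connected.

Find clopen sets (U ∈ τ with X ∖ U ∈ τ):
  U = ∅, X ∖ U = {E, F, G} — both open, so U is clopen.
  U = {E, F, G}, X ∖ U = ∅ — both open, so U is clopen.
Only trivial clopens (∅ and X) exist, so (X, τ) is connected.
Compute connected components by grouping points that agree on all clopens:
  component: {E, F, G}


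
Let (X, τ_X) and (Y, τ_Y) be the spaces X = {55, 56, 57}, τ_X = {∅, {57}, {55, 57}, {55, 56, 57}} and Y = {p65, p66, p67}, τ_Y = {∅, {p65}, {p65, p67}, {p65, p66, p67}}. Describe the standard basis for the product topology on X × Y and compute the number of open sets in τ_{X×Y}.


Basis B = {∅ × ∅, {57} × {p65}, {55, 57} × {p65}, {57} × {p65, p67}, {55, 56, 57} × {p65}, {57} × {p65, p66, p67}, {55, 57} × {p65, p67}, {55, 57} × {p65, p66, p67}, {55, 56, 57} × {p65, p67}, {55, 56, 57} × {p65, p66, p67}}; |τ_{X×Y}| = 20.

Enumerate products U × V with U ∈ τ_X, V ∈ τ_Y (deduplicated):
  ∅ × ∅ = {} (∅)
  {57} × {p65} = {(57,p65)}
  {55, 57} × {p65} = {(55,p65), (57,p65)}
  {57} × {p65, p67} = {(57,p65), (57,p67)}
  {55, 56, 57} × {p65} = {(55,p65), (56,p65), (57,p65)}
  {57} × {p65, p66, p67} = {(57,p65), (57,p66), (57,p67)}
  {55, 57} × {p65, p67} = {(55,p65), (55,p67), (57,p65), (57,p67)}
  {55, 57} × {p65, p66, p67} = {(55,p65), (55,p66), (55,p67), (57,p65), (57,p66), (57,p67)}
  {55, 56, 57} × {p65, p67} = {(55,p65), (55,p67), (56,p65), (56,p67), (57,p65), (57,p67)}
  {55, 56, 57} × {p65, p66, p67} = {(55,p65), (55,p66), (55,p67), (56,p65), (56,p66), (56,p67), (57,p65), (57,p66), (57,p67)}
These 10 distinct sets form the basis B.
Close under arbitrary unions to get τ_{X×Y}; counting gives |τ_{X×Y}| = 20.


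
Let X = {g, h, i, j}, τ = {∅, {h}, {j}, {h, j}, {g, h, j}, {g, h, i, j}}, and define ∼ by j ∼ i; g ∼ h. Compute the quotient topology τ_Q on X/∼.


X/∼ = {[g=h], [i=j]}; |τ_Q| = 2.

Equivalence classes: [g=h], [i=j].
Quotient map π: X → X/∼ sends g ↦ [g=h], h ↦ [g=h], i ↦ [i=j], j ↦ [i=j].
For each subset V ⊆ X/∼, compute π^{-1}(V) ⊆ X and check whether π^{-1}(V) ∈ τ. V is open in τ_Q iff π^{-1}(V) ∈ τ.
  V = {}: π^{-1}(V) = ∅ ∈ τ ✓.
  V = {[g=h]}: π^{-1}(V) = {g, h} ∉ τ ✗.
  V = {[i=j]}: π^{-1}(V) = {i, j} ∉ τ ✗.
  V = {[g=h], [i=j]}: π^{-1}(V) = {g, h, i, j} ∈ τ ✓.
Open sets in the quotient: τ_Q = {{}, {[g=h], [i=j]}} (2 elements).


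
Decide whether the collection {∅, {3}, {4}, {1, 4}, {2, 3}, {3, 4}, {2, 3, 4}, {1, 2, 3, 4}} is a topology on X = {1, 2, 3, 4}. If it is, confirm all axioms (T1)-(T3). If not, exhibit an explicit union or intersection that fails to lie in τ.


τ is NOT a topology on X.

Axiom (T1): ∅ ∈ τ? Yes; X ∈ τ? Yes.
Axiom (T2/T3): check pairwise unions and intersections of members of τ.
Counterexample for (T2): {3} ∪ {1, 4} = {1, 3, 4} ∉ τ. Therefore τ is NOT a topology.


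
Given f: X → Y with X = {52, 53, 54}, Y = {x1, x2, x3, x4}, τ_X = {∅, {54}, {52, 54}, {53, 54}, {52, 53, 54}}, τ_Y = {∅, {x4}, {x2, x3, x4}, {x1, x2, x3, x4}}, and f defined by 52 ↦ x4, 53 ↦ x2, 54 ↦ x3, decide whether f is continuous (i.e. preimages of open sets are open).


f is NOT continuous.

Compute f^{-1}(U) for each U ∈ τ_Y:
  U = ∅: f^{-1}(U) = ∅ ∈ τ_X ✓.
  U = {x4}: f^{-1}(U) = {52} ∉ τ_X ✗.
  U = {x2, x3, x4}: f^{-1}(U) = {52, 53, 54} ∈ τ_X ✓.
  U = {x1, x2, x3, x4}: f^{-1}(U) = {52, 53, 54} ∈ τ_X ✓.
Found U = {x4} with f^{-1}(U) = {52} not in τ_X. Therefore f is NOT continuous.


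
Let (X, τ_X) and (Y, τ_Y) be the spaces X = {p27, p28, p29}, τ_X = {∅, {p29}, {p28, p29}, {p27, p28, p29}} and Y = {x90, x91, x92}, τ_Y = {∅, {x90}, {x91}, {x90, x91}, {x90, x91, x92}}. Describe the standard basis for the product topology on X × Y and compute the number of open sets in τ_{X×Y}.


Basis B = {∅ × ∅, {p29} × {x90}, {p29} × {x91}, {p28, p29} × {x90}, {p28, p29} × {x91}, {p29} × {x90, x91}, {p27, p28, p29} × {x90}, {p27, p28, p29} × {x91}, {p29} × {x90, x91, x92}, {p28, p29} × {x90, x91}, {p27, p28, p29} × {x90, x91}, {p28, p29} × {x90, x91, x92}, {p27, p28, p29} × {x90, x91, x92}}; |τ_{X×Y}| = 30.

Enumerate products U × V with U ∈ τ_X, V ∈ τ_Y (deduplicated):
  ∅ × ∅ = {} (∅)
  {p29} × {x90} = {(p29,x90)}
  {p29} × {x91} = {(p29,x91)}
  {p28, p29} × {x90} = {(p28,x90), (p29,x90)}
  {p28, p29} × {x91} = {(p28,x91), (p29,x91)}
  {p29} × {x90, x91} = {(p29,x90), (p29,x91)}
  {p27, p28, p29} × {x90} = {(p27,x90), (p28,x90), (p29,x90)}
  {p27, p28, p29} × {x91} = {(p27,x91), (p28,x91), (p29,x91)}
  {p29} × {x90, x91, x92} = {(p29,x90), (p29,x91), (p29,x92)}
  {p28, p29} × {x90, x91} = {(p28,x90), (p28,x91), (p29,x90), (p29,x91)}
  {p27, p28, p29} × {x90, x91} = {(p27,x90), (p27,x91), (p28,x90), (p28,x91), (p29,x90), (p29,x91)}
  {p28, p29} × {x90, x91, x92} = {(p28,x90), (p28,x91), (p28,x92), (p29,x90), (p29,x91), (p29,x92)}
  {p27, p28, p29} × {x90, x91, x92} = {(p27,x90), (p27,x91), (p27,x92), (p28,x90), (p28,x91), (p28,x92), (p29,x90), (p29,x91), (p29,x92)}
These 13 distinct sets form the basis B.
Close under arbitrary unions to get τ_{X×Y}; counting gives |τ_{X×Y}| = 30.


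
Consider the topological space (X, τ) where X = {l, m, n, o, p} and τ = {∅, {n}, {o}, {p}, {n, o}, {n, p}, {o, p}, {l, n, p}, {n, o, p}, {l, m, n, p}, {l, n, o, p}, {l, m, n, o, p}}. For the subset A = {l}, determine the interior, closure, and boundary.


int(A) = ∅, cl(A) = {l, m}, ∂A = {l, m}.

Closed sets in (X, τ) are complements of opens:
  closed(X, τ) = {∅, {m}, {o}, {l, m}, {m, o}, {l, m, n}, {l, m, o}, {l, m, p}, {l, m, n, o}, {l, m, n, p}, {l, m, o, p}, {l, m, n, o, p}}.
int(A) = ⋃ {U ∈ τ : U ⊆ A}. Opens contained in A: ∅.
Taking the union of these: int(A) = ∅.
cl(A) = ⋂ {C closed : A ⊆ C}. Closed sets containing A: {l, m}, {l, m, n}, {l, m, o}, {l, m, p}, {l, m, n, o}, {l, m, n, p}, {l, m, o, p}, {l, m, n, o, p}.
Intersecting these: cl(A) = {l, m}.
∂A = cl(A) ∖ int(A) = {l, m} ∖ ∅ = {l, m}.


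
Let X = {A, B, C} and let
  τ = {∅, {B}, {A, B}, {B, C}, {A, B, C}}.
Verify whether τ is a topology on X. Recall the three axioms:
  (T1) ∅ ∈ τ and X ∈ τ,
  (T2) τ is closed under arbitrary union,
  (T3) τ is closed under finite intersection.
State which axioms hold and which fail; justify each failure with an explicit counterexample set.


τ IS a topology on X.

Axiom (T1): ∅ ∈ τ? Yes; X ∈ τ? Yes.
Axiom (T2/T3): check pairwise unions and intersections of members of τ.
All pairwise intersections and unions checked — each lies in τ. Therefore τ satisfies (T1), (T2), (T3): it IS a topology on X.


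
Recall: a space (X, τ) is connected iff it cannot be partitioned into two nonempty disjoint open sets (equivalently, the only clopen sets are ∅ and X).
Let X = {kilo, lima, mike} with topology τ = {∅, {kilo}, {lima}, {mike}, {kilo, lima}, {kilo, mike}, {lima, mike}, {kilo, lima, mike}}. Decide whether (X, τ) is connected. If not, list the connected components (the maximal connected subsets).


(X, τ) is disconnected; components = [{kilo}, {lima}, {mike}].

Find clopen sets (U ∈ τ with X ∖ U ∈ τ):
  U = ∅, X ∖ U = {kilo, lima, mike} — both open, so U is clopen.
  U = {kilo}, X ∖ U = {lima, mike} — both open, so U is clopen.
  U = {lima}, X ∖ U = {kilo, mike} — both open, so U is clopen.
  U = {mike}, X ∖ U = {kilo, lima} — both open, so U is clopen.
  U = {kilo, lima}, X ∖ U = {mike} — both open, so U is clopen.
  U = {kilo, mike}, X ∖ U = {lima} — both open, so U is clopen.
  U = {lima, mike}, X ∖ U = {kilo} — both open, so U is clopen.
  U = {kilo, lima, mike}, X ∖ U = ∅ — both open, so U is clopen.
Nontrivial clopen(s) exist: e.g. {lima, mike}. So (X, τ) is disconnected.
Compute connected components by grouping points that agree on all clopens:
  component: {kilo}
  component: {lima}
  component: {mike}


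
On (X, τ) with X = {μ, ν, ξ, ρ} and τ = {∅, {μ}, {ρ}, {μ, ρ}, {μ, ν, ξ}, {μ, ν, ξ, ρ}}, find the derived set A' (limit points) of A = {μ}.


A' = {ν, ξ}

For each x ∈ X, list the open sets U ∈ τ with x ∈ U, then check whether U ∩ (A ∖ {x}) ≠ ∅ for every such U.
  x = μ: open {μ} ∋ x has {μ} ∩ (A ∖ {μ}) = ∅, so x is NOT a limit point.
  x = ν: opens ∋ x are {μ, ν, ξ}, {μ, ν, ξ, ρ}; each meets A ∖ {ν}, so x IS a limit point.
  x = ξ: opens ∋ x are {μ, ν, ξ}, {μ, ν, ξ, ρ}; each meets A ∖ {ξ}, so x IS a limit point.
  x = ρ: open {ρ} ∋ x has {ρ} ∩ (A ∖ {ρ}) = ∅, so x is NOT a limit point.
Collecting: A' = {ν, ξ}.


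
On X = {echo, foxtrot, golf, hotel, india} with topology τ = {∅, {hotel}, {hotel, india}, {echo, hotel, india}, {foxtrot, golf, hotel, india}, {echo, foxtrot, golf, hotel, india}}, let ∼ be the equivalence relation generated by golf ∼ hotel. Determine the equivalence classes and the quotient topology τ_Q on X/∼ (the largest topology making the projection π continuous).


X/∼ = {[echo], [foxtrot], [golf=hotel], [india]}; |τ_Q| = 3.

Equivalence classes: [echo], [foxtrot], [golf=hotel], [india].
Quotient map π: X → X/∼ sends echo ↦ [echo], foxtrot ↦ [foxtrot], golf ↦ [golf=hotel], hotel ↦ [golf=hotel], india ↦ [india].
For each subset V ⊆ X/∼, compute π^{-1}(V) ⊆ X and check whether π^{-1}(V) ∈ τ. V is open in τ_Q iff π^{-1}(V) ∈ τ.
  V = {}: π^{-1}(V) = ∅ ∈ τ ✓.
  V = {[echo]}: π^{-1}(V) = {echo} ∉ τ ✗.
  V = {[foxtrot]}: π^{-1}(V) = {foxtrot} ∉ τ ✗.
  V = {[echo], [foxtrot]}: π^{-1}(V) = {echo, foxtrot} ∉ τ ✗.
  V = {[golf=hotel]}: π^{-1}(V) = {golf, hotel} ∉ τ ✗.
  V = {[echo], [golf=hotel]}: π^{-1}(V) = {echo, golf, hotel} ∉ τ ✗.
  V = {[foxtrot], [golf=hotel]}: π^{-1}(V) = {foxtrot, golf, hotel} ∉ τ ✗.
  V = {[echo], [foxtrot], [golf=hotel]}: π^{-1}(V) = {echo, foxtrot, golf, hotel} ∉ τ ✗.
  V = {[india]}: π^{-1}(V) = {india} ∉ τ ✗.
  V = {[echo], [india]}: π^{-1}(V) = {echo, india} ∉ τ ✗.
  V = {[foxtrot], [india]}: π^{-1}(V) = {foxtrot, india} ∉ τ ✗.
  V = {[echo], [foxtrot], [india]}: π^{-1}(V) = {echo, foxtrot, india} ∉ τ ✗.
  V = {[golf=hotel], [india]}: π^{-1}(V) = {golf, hotel, india} ∉ τ ✗.
  V = {[echo], [golf=hotel], [india]}: π^{-1}(V) = {echo, golf, hotel, india} ∉ τ ✗.
  V = {[foxtrot], [golf=hotel], [india]}: π^{-1}(V) = {foxtrot, golf, hotel, india} ∈ τ ✓.
  V = {[echo], [foxtrot], [golf=hotel], [india]}: π^{-1}(V) = {echo, foxtrot, golf, hotel, india} ∈ τ ✓.
Open sets in the quotient: τ_Q = {{}, {[foxtrot], [golf=hotel], [india]}, {[echo], [foxtrot], [golf=hotel], [india]}} (3 elements).


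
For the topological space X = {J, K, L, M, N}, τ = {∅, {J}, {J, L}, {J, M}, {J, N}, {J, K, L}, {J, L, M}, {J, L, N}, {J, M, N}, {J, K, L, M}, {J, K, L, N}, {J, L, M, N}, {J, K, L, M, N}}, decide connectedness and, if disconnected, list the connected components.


(X, τ) is connected.

Find clopen sets (U ∈ τ with X ∖ U ∈ τ):
  U = ∅, X ∖ U = {J, K, L, M, N} — both open, so U is clopen.
  U = {J, K, L, M, N}, X ∖ U = ∅ — both open, so U is clopen.
Only trivial clopens (∅ and X) exist, so (X, τ) is connected.
Compute connected components by grouping points that agree on all clopens:
  component: {J, K, L, M, N}


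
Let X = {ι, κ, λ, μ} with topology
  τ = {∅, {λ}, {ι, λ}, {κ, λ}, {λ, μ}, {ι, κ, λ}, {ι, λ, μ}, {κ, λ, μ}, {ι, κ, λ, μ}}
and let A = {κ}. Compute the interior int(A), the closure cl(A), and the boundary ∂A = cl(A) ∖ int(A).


int(A) = ∅, cl(A) = {κ}, ∂A = {κ}.

Closed sets in (X, τ) are complements of opens:
  closed(X, τ) = {∅, {ι}, {κ}, {μ}, {ι, κ}, {ι, μ}, {κ, μ}, {ι, κ, μ}, {ι, κ, λ, μ}}.
int(A) = ⋃ {U ∈ τ : U ⊆ A}. Opens contained in A: ∅.
Taking the union of these: int(A) = ∅.
cl(A) = ⋂ {C closed : A ⊆ C}. Closed sets containing A: {κ}, {ι, κ}, {κ, μ}, {ι, κ, μ}, {ι, κ, λ, μ}.
Intersecting these: cl(A) = {κ}.
∂A = cl(A) ∖ int(A) = {κ} ∖ ∅ = {κ}.


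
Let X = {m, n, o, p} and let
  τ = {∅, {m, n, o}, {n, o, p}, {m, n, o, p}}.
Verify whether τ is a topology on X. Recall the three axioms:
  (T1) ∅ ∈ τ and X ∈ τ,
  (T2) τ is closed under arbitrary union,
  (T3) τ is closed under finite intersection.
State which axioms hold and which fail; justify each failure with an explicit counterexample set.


τ is NOT a topology on X.

Axiom (T1): ∅ ∈ τ? Yes; X ∈ τ? Yes.
Axiom (T2/T3): check pairwise unions and intersections of members of τ.
Counterexample for (T3): {m, n, o} ∩ {n, o, p} = {n, o} ∉ τ. Therefore τ is NOT a topology.


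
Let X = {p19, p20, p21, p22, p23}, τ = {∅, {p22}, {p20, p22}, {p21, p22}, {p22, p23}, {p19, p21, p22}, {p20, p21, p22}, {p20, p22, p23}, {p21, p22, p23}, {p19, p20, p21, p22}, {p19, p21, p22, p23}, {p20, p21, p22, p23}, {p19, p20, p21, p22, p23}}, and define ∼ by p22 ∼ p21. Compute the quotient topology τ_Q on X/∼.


X/∼ = {[p19], [p20], [p21=p22], [p23]}; |τ_Q| = 9.

Equivalence classes: [p19], [p20], [p21=p22], [p23].
Quotient map π: X → X/∼ sends p19 ↦ [p19], p20 ↦ [p20], p21 ↦ [p21=p22], p22 ↦ [p21=p22], p23 ↦ [p23].
For each subset V ⊆ X/∼, compute π^{-1}(V) ⊆ X and check whether π^{-1}(V) ∈ τ. V is open in τ_Q iff π^{-1}(V) ∈ τ.
  V = {}: π^{-1}(V) = ∅ ∈ τ ✓.
  V = {[p19]}: π^{-1}(V) = {p19} ∉ τ ✗.
  V = {[p20]}: π^{-1}(V) = {p20} ∉ τ ✗.
  V = {[p19], [p20]}: π^{-1}(V) = {p19, p20} ∉ τ ✗.
  V = {[p21=p22]}: π^{-1}(V) = {p21, p22} ∈ τ ✓.
  V = {[p19], [p21=p22]}: π^{-1}(V) = {p19, p21, p22} ∈ τ ✓.
  V = {[p20], [p21=p22]}: π^{-1}(V) = {p20, p21, p22} ∈ τ ✓.
  V = {[p19], [p20], [p21=p22]}: π^{-1}(V) = {p19, p20, p21, p22} ∈ τ ✓.
  V = {[p23]}: π^{-1}(V) = {p23} ∉ τ ✗.
  V = {[p19], [p23]}: π^{-1}(V) = {p19, p23} ∉ τ ✗.
  V = {[p20], [p23]}: π^{-1}(V) = {p20, p23} ∉ τ ✗.
  V = {[p19], [p20], [p23]}: π^{-1}(V) = {p19, p20, p23} ∉ τ ✗.
  V = {[p21=p22], [p23]}: π^{-1}(V) = {p21, p22, p23} ∈ τ ✓.
  V = {[p19], [p21=p22], [p23]}: π^{-1}(V) = {p19, p21, p22, p23} ∈ τ ✓.
  V = {[p20], [p21=p22], [p23]}: π^{-1}(V) = {p20, p21, p22, p23} ∈ τ ✓.
  V = {[p19], [p20], [p21=p22], [p23]}: π^{-1}(V) = {p19, p20, p21, p22, p23} ∈ τ ✓.
Open sets in the quotient: τ_Q = {{}, {[p21=p22]}, {[p19], [p21=p22]}, {[p20], [p21=p22]}, {[p19], [p20], [p21=p22]}, {[p21=p22], [p23]}, {[p19], [p21=p22], [p23]}, {[p20], [p21=p22], [p23]}, {[p19], [p20], [p21=p22], [p23]}} (9 elements).


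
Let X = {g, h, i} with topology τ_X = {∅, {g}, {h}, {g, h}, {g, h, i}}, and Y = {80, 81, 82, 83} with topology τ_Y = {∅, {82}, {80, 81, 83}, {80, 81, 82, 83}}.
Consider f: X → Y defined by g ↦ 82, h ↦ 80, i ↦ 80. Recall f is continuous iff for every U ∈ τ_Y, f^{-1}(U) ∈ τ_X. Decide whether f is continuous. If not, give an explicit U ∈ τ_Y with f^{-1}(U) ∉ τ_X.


f is NOT continuous.

Compute f^{-1}(U) for each U ∈ τ_Y:
  U = ∅: f^{-1}(U) = ∅ ∈ τ_X ✓.
  U = {82}: f^{-1}(U) = {g} ∈ τ_X ✓.
  U = {80, 81, 83}: f^{-1}(U) = {h, i} ∉ τ_X ✗.
  U = {80, 81, 82, 83}: f^{-1}(U) = {g, h, i} ∈ τ_X ✓.
Found U = {80, 81, 83} with f^{-1}(U) = {h, i} not in τ_X. Therefore f is NOT continuous.
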